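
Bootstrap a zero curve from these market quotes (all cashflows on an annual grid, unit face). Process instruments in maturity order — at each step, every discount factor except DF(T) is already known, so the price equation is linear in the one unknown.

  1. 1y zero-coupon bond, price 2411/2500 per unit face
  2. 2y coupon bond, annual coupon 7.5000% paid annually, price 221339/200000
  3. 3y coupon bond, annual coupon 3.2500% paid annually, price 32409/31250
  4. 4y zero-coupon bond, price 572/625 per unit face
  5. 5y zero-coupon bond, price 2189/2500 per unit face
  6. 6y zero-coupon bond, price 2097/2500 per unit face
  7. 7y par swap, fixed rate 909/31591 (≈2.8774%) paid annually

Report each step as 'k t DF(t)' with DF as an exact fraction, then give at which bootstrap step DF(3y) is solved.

1 1 2411/2500
2 2 4811/5000
3 3 4719/5000
4 4 572/625
5 5 2189/2500
6 6 2097/2500
7 7 4091/5000
DF(3y) is solved at step 3

step 1 [1y] zero: DF = P = 2411/2500 ≈ 0.964400
step 2 [2y] bond c/1=3/40: DF=(221339/200000 − 3/40·(0.964400))/(1+3/40) = 4811/5000 ≈ 0.962200
step 3 [3y] bond c/1=13/400: DF=(32409/31250 − 13/400·(0.964400+0.962200))/(1+13/400) = 4719/5000 ≈ 0.943800
step 4 [4y] zero: DF = P = 572/625 ≈ 0.915200
step 5 [5y] zero: DF = P = 2189/2500 ≈ 0.875600
step 6 [6y] zero: DF = P = 2097/2500 ≈ 0.838800
step 7 [7y] swap r/1=909/31591: DF=(1 − 909/31591·(0.964400+0.962200+0.943800+0.915200+0.875600+0.838800))/(1+909/31591) = 4091/5000 ≈ 0.818200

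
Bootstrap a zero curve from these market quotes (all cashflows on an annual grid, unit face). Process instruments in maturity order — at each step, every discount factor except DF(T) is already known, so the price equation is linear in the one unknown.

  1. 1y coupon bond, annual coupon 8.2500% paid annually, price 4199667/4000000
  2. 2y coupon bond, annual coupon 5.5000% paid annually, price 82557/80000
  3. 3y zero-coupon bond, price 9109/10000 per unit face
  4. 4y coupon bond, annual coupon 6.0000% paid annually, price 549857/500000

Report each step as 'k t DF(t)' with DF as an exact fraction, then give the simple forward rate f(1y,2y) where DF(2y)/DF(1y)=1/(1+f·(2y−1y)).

step 1 [1y] bond c/1=33/400: DF=(4199667/4000000 − 33/400·(0))/(1+33/400) = 9699/10000 ≈ 0.969900
step 2 [2y] bond c/1=11/200: DF=(82557/80000 − 11/200·(0.969900))/(1+11/200) = 2319/2500 ≈ 0.927600
step 3 [3y] zero: DF = P = 9109/10000 ≈ 0.910900
step 4 [4y] bond c/1=3/50: DF=(549857/500000 − 3/50·(0.969900+0.927600+0.910900))/(1+3/50) = 1757/2000 ≈ 0.878500

1 1 9699/10000
2 2 2319/2500
3 3 9109/10000
4 4 1757/2000
f(1y,2y) = ((9699/10000)/(2319/2500) − 1)/(1) = 141/3092 ≈ 4.5602%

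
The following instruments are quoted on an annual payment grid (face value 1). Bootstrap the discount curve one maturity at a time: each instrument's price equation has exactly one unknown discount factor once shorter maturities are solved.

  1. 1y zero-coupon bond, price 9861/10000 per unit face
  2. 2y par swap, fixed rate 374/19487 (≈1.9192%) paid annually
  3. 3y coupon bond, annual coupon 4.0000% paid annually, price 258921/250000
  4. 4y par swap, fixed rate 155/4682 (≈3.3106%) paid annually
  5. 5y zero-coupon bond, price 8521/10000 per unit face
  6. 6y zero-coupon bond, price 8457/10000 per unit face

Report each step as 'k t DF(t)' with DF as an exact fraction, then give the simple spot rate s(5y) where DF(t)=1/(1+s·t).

1 1 9861/10000
2 2 4813/5000
3 3 9209/10000
4 4 219/250
5 5 8521/10000
6 6 8457/10000
s(5y) = (1/(8521/10000) − 1)/(5) = 1479/42605 ≈ 3.4714%

step 1 [1y] zero: DF = P = 9861/10000 ≈ 0.986100
step 2 [2y] swap r/1=374/19487: DF=(1 − 374/19487·(0.986100))/(1+374/19487) = 4813/5000 ≈ 0.962600
step 3 [3y] bond c/1=1/25: DF=(258921/250000 − 1/25·(0.986100+0.962600))/(1+1/25) = 9209/10000 ≈ 0.920900
step 4 [4y] swap r/1=155/4682: DF=(1 − 155/4682·(0.986100+0.962600+0.920900))/(1+155/4682) = 219/250 ≈ 0.876000
step 5 [5y] zero: DF = P = 8521/10000 ≈ 0.852100
step 6 [6y] zero: DF = P = 8457/10000 ≈ 0.845700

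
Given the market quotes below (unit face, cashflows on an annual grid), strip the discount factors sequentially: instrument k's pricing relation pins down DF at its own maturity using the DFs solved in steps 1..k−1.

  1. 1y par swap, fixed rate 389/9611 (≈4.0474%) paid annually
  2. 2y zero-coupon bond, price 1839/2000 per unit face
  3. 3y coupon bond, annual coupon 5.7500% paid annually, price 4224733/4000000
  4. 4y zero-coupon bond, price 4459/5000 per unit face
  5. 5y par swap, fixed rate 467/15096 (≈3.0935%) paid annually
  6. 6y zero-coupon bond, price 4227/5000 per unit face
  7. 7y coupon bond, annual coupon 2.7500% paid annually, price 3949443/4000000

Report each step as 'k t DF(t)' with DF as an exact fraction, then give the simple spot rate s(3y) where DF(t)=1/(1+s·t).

step 1 [1y] swap r/1=389/9611: DF=(1 − 389/9611·(0))/(1+389/9611) = 9611/10000 ≈ 0.961100
step 2 [2y] zero: DF = P = 1839/2000 ≈ 0.919500
step 3 [3y] bond c/1=23/400: DF=(4224733/4000000 − 23/400·(0.961100+0.919500))/(1+23/400) = 1793/2000 ≈ 0.896500
step 4 [4y] zero: DF = P = 4459/5000 ≈ 0.891800
step 5 [5y] swap r/1=467/15096: DF=(1 − 467/15096·(0.961100+0.919500+0.896500+0.891800))/(1+467/15096) = 8599/10000 ≈ 0.859900
step 6 [6y] zero: DF = P = 4227/5000 ≈ 0.845400
step 7 [7y] bond c/1=11/400: DF=(3949443/4000000 − 11/400·(0.961100+0.919500+0.896500+0.891800+0.859900+0.845400))/(1+11/400) = 8171/10000 ≈ 0.817100

1 1 9611/10000
2 2 1839/2000
3 3 1793/2000
4 4 4459/5000
5 5 8599/10000
6 6 4227/5000
7 7 8171/10000
s(3y) = (1/(1793/2000) − 1)/(3) = 69/1793 ≈ 3.8483%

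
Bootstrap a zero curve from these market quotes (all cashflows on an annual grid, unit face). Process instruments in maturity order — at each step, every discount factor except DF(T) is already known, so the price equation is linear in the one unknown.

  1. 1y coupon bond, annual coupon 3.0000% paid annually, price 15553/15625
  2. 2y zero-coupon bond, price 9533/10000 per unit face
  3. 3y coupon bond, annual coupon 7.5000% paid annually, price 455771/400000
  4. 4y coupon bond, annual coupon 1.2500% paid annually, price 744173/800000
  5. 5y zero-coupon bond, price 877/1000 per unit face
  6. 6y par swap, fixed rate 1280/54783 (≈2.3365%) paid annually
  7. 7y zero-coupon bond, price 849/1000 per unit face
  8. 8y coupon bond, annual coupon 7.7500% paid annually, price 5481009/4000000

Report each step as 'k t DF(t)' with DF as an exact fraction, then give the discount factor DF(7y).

1 1 604/625
2 2 9533/10000
3 3 463/500
4 4 2209/2500
5 5 877/1000
6 6 109/125
7 7 849/1000
8 8 4083/5000
DF(7y) = 849/1000 ≈ 0.849000

step 1 [1y] bond c/1=3/100: DF=(15553/15625 − 3/100·(0))/(1+3/100) = 604/625 ≈ 0.966400
step 2 [2y] zero: DF = P = 9533/10000 ≈ 0.953300
step 3 [3y] bond c/1=3/40: DF=(455771/400000 − 3/40·(0.966400+0.953300))/(1+3/40) = 463/500 ≈ 0.926000
step 4 [4y] bond c/1=1/80: DF=(744173/800000 − 1/80·(0.966400+0.953300+0.926000))/(1+1/80) = 2209/2500 ≈ 0.883600
step 5 [5y] zero: DF = P = 877/1000 ≈ 0.877000
step 6 [6y] swap r/1=1280/54783: DF=(1 − 1280/54783·(0.966400+0.953300+0.926000+0.883600+0.877000))/(1+1280/54783) = 109/125 ≈ 0.872000
step 7 [7y] zero: DF = P = 849/1000 ≈ 0.849000
step 8 [8y] bond c/1=31/400: DF=(5481009/4000000 − 31/400·(0.966400+0.953300+0.926000+0.883600+0.877000+0.872000+0.849000))/(1+31/400) = 4083/5000 ≈ 0.816600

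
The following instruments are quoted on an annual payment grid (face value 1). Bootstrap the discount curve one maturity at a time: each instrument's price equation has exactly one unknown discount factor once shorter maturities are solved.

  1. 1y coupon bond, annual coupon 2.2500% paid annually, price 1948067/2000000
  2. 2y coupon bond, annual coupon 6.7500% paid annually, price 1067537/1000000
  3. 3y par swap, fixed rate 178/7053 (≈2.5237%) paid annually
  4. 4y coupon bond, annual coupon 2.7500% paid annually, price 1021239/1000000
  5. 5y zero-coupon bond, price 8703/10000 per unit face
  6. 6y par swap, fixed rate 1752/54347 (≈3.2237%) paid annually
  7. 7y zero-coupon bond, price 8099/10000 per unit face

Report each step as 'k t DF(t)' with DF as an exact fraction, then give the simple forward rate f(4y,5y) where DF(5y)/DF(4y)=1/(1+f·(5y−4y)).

1 1 4763/5000
2 2 4699/5000
3 3 1161/1250
4 4 574/625
5 5 8703/10000
6 6 1031/1250
7 7 8099/10000
f(4y,5y) = ((574/625)/(8703/10000) − 1)/(1) = 481/8703 ≈ 5.5268%

step 1 [1y] bond c/1=9/400: DF=(1948067/2000000 − 9/400·(0))/(1+9/400) = 4763/5000 ≈ 0.952600
step 2 [2y] bond c/1=27/400: DF=(1067537/1000000 − 27/400·(0.952600))/(1+27/400) = 4699/5000 ≈ 0.939800
step 3 [3y] swap r/1=178/7053: DF=(1 − 178/7053·(0.952600+0.939800))/(1+178/7053) = 1161/1250 ≈ 0.928800
step 4 [4y] bond c/1=11/400: DF=(1021239/1000000 − 11/400·(0.952600+0.939800+0.928800))/(1+11/400) = 574/625 ≈ 0.918400
step 5 [5y] zero: DF = P = 8703/10000 ≈ 0.870300
step 6 [6y] swap r/1=1752/54347: DF=(1 − 1752/54347·(0.952600+0.939800+0.928800+0.918400+0.870300))/(1+1752/54347) = 1031/1250 ≈ 0.824800
step 7 [7y] zero: DF = P = 8099/10000 ≈ 0.809900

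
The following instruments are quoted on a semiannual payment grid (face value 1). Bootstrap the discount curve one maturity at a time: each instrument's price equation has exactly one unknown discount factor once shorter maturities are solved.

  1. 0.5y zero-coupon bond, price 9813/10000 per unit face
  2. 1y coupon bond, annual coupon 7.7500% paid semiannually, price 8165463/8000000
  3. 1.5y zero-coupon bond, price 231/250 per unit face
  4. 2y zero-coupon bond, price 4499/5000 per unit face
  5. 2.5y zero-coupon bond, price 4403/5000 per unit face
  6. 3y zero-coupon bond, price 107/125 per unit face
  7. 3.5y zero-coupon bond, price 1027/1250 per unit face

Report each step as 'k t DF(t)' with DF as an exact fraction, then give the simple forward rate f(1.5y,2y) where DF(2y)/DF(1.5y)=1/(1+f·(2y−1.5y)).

step 1 [0.5y] zero: DF = P = 9813/10000 ≈ 0.981300
step 2 [1y] bond c/2=31/800: DF=(8165463/8000000 − 31/800·(0.981300))/(1+31/800) = 473/500 ≈ 0.946000
step 3 [1.5y] zero: DF = P = 231/250 ≈ 0.924000
step 4 [2y] zero: DF = P = 4499/5000 ≈ 0.899800
step 5 [2.5y] zero: DF = P = 4403/5000 ≈ 0.880600
step 6 [3y] zero: DF = P = 107/125 ≈ 0.856000
step 7 [3.5y] zero: DF = P = 1027/1250 ≈ 0.821600

1 1/2 9813/10000
2 1 473/500
3 3/2 231/250
4 2 4499/5000
5 5/2 4403/5000
6 3 107/125
7 7/2 1027/1250
f(1.5y,2y) = ((231/250)/(4499/5000) − 1)/(1/2) = 22/409 ≈ 5.3790%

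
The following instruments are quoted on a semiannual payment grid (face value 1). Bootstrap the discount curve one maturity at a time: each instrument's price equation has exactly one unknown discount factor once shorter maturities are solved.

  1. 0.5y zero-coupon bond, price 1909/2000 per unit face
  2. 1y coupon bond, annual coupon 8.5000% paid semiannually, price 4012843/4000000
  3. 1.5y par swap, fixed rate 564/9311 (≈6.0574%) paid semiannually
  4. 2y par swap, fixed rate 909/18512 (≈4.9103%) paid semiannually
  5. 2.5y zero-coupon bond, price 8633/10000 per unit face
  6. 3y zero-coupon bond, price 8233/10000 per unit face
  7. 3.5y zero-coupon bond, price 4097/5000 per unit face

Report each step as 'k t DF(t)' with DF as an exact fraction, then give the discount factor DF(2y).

1 1/2 1909/2000
2 1 4617/5000
3 3/2 4577/5000
4 2 9091/10000
5 5/2 8633/10000
6 3 8233/10000
7 7/2 4097/5000
DF(2y) = 9091/10000 ≈ 0.909100

step 1 [0.5y] zero: DF = P = 1909/2000 ≈ 0.954500
step 2 [1y] bond c/2=17/400: DF=(4012843/4000000 − 17/400·(0.954500))/(1+17/400) = 4617/5000 ≈ 0.923400
step 3 [1.5y] swap r/2=282/9311: DF=(1 − 282/9311·(0.954500+0.923400))/(1+282/9311) = 4577/5000 ≈ 0.915400
step 4 [2y] swap r/2=909/37024: DF=(1 − 909/37024·(0.954500+0.923400+0.915400))/(1+909/37024) = 9091/10000 ≈ 0.909100
step 5 [2.5y] zero: DF = P = 8633/10000 ≈ 0.863300
step 6 [3y] zero: DF = P = 8233/10000 ≈ 0.823300
step 7 [3.5y] zero: DF = P = 4097/5000 ≈ 0.819400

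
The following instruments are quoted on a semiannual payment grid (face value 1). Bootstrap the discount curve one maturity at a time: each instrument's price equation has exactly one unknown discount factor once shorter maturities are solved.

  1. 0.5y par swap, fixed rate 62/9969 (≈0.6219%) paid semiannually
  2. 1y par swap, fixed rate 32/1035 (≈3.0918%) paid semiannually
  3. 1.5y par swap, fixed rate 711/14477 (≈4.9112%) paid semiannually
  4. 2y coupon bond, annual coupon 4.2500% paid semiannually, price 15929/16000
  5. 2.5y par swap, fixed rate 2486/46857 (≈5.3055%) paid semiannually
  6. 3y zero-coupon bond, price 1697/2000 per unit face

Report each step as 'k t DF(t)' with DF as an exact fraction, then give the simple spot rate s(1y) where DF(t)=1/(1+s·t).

step 1 [0.5y] swap r/2=31/9969: DF=(1 − 31/9969·(0))/(1+31/9969) = 9969/10000 ≈ 0.996900
step 2 [1y] swap r/2=16/1035: DF=(1 − 16/1035·(0.996900))/(1+16/1035) = 606/625 ≈ 0.969600
step 3 [1.5y] swap r/2=711/28954: DF=(1 − 711/28954·(0.996900+0.969600))/(1+711/28954) = 9289/10000 ≈ 0.928900
step 4 [2y] bond c/2=17/800: DF=(15929/16000 − 17/800·(0.996900+0.969600+0.928900))/(1+17/800) = 4573/5000 ≈ 0.914600
step 5 [2.5y] swap r/2=1243/46857: DF=(1 − 1243/46857·(0.996900+0.969600+0.928900+0.914600))/(1+1243/46857) = 8757/10000 ≈ 0.875700
step 6 [3y] zero: DF = P = 1697/2000 ≈ 0.848500

1 1/2 9969/10000
2 1 606/625
3 3/2 9289/10000
4 2 4573/5000
5 5/2 8757/10000
6 3 1697/2000
s(1y) = (1/(606/625) − 1)/(1) = 19/606 ≈ 3.1353%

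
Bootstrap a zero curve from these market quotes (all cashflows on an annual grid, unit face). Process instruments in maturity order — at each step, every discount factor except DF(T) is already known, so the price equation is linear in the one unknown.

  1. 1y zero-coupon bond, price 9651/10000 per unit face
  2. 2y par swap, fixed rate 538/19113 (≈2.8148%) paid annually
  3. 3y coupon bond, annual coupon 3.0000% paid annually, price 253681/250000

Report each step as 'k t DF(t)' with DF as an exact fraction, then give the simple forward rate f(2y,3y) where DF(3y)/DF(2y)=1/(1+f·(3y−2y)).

1 1 9651/10000
2 2 4731/5000
3 3 1859/2000
f(2y,3y) = ((4731/5000)/(1859/2000) − 1)/(1) = 167/9295 ≈ 1.7967%

step 1 [1y] zero: DF = P = 9651/10000 ≈ 0.965100
step 2 [2y] swap r/1=538/19113: DF=(1 − 538/19113·(0.965100))/(1+538/19113) = 4731/5000 ≈ 0.946200
step 3 [3y] bond c/1=3/100: DF=(253681/250000 − 3/100·(0.965100+0.946200))/(1+3/100) = 1859/2000 ≈ 0.929500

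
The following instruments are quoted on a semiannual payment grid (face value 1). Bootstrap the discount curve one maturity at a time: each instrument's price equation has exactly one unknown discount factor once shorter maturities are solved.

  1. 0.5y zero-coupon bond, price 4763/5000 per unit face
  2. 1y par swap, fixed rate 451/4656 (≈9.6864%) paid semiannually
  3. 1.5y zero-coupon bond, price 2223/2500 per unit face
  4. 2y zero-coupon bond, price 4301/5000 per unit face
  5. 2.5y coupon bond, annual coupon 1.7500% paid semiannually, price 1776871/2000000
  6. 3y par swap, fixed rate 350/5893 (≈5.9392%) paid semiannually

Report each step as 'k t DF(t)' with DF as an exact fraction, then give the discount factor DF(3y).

1 1/2 4763/5000
2 1 4549/5000
3 3/2 2223/2500
4 2 4301/5000
5 5/2 4247/5000
6 3 337/400
DF(3y) = 337/400 ≈ 0.842500

step 1 [0.5y] zero: DF = P = 4763/5000 ≈ 0.952600
step 2 [1y] swap r/2=451/9312: DF=(1 − 451/9312·(0.952600))/(1+451/9312) = 4549/5000 ≈ 0.909800
step 3 [1.5y] zero: DF = P = 2223/2500 ≈ 0.889200
step 4 [2y] zero: DF = P = 4301/5000 ≈ 0.860200
step 5 [2.5y] bond c/2=7/800: DF=(1776871/2000000 − 7/800·(0.952600+0.909800+0.889200+0.860200))/(1+7/800) = 4247/5000 ≈ 0.849400
step 6 [3y] swap r/2=175/5893: DF=(1 − 175/5893·(0.952600+0.909800+0.889200+0.860200+0.849400))/(1+175/5893) = 337/400 ≈ 0.842500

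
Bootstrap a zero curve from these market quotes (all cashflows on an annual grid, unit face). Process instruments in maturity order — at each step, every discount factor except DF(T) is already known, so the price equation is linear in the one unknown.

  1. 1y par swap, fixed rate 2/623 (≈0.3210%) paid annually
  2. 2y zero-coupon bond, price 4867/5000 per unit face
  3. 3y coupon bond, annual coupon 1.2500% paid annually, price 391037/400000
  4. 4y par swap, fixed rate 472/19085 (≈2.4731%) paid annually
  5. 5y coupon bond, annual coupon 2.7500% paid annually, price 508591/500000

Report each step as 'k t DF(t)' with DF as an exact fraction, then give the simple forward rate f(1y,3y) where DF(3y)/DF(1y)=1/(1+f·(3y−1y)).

step 1 [1y] swap r/1=2/623: DF=(1 − 2/623·(0))/(1+2/623) = 623/625 ≈ 0.996800
step 2 [2y] zero: DF = P = 4867/5000 ≈ 0.973400
step 3 [3y] bond c/1=1/80: DF=(391037/400000 − 1/80·(0.996800+0.973400))/(1+1/80) = 2353/2500 ≈ 0.941200
step 4 [4y] swap r/1=472/19085: DF=(1 − 472/19085·(0.996800+0.973400+0.941200))/(1+472/19085) = 566/625 ≈ 0.905600
step 5 [5y] bond c/1=11/400: DF=(508591/500000 − 11/400·(0.996800+0.973400+0.941200+0.905600))/(1+11/400) = 4439/5000 ≈ 0.887800

1 1 623/625
2 2 4867/5000
3 3 2353/2500
4 4 566/625
5 5 4439/5000
f(1y,3y) = ((623/625)/(2353/2500) − 1)/(2) = 139/4706 ≈ 2.9537%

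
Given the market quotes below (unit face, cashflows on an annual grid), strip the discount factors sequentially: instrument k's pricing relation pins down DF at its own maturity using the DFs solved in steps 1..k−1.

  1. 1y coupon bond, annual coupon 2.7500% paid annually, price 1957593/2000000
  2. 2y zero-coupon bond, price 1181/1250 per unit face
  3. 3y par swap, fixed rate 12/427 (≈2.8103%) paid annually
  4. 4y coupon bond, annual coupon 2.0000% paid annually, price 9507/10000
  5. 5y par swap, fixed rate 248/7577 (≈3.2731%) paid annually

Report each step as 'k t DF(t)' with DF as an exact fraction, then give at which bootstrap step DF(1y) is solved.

step 1 [1y] bond c/1=11/400: DF=(1957593/2000000 − 11/400·(0))/(1+11/400) = 4763/5000 ≈ 0.952600
step 2 [2y] zero: DF = P = 1181/1250 ≈ 0.944800
step 3 [3y] swap r/1=12/427: DF=(1 − 12/427·(0.952600+0.944800))/(1+12/427) = 1151/1250 ≈ 0.920800
step 4 [4y] bond c/1=1/50: DF=(9507/10000 − 1/50·(0.952600+0.944800+0.920800))/(1+1/50) = 548/625 ≈ 0.876800
step 5 [5y] swap r/1=248/7577: DF=(1 − 248/7577·(0.952600+0.944800+0.920800+0.876800))/(1+248/7577) = 532/625 ≈ 0.851200

1 1 4763/5000
2 2 1181/1250
3 3 1151/1250
4 4 548/625
5 5 532/625
DF(1y) is solved at step 1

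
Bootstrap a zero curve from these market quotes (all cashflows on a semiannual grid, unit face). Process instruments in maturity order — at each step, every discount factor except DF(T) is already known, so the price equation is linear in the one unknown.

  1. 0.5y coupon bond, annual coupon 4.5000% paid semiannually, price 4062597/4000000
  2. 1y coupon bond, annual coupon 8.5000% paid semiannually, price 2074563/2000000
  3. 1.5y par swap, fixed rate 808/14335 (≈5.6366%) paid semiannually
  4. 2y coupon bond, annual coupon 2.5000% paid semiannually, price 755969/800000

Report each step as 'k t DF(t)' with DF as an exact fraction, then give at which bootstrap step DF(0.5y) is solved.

step 1 [0.5y] bond c/2=9/400: DF=(4062597/4000000 − 9/400·(0))/(1+9/400) = 9933/10000 ≈ 0.993300
step 2 [1y] bond c/2=17/400: DF=(2074563/2000000 − 17/400·(0.993300))/(1+17/400) = 1909/2000 ≈ 0.954500
step 3 [1.5y] swap r/2=404/14335: DF=(1 − 404/14335·(0.993300+0.954500))/(1+404/14335) = 1149/1250 ≈ 0.919200
step 4 [2y] bond c/2=1/80: DF=(755969/800000 − 1/80·(0.993300+0.954500+0.919200))/(1+1/80) = 8979/10000 ≈ 0.897900

1 1/2 9933/10000
2 1 1909/2000
3 3/2 1149/1250
4 2 8979/10000
DF(0.5y) is solved at step 1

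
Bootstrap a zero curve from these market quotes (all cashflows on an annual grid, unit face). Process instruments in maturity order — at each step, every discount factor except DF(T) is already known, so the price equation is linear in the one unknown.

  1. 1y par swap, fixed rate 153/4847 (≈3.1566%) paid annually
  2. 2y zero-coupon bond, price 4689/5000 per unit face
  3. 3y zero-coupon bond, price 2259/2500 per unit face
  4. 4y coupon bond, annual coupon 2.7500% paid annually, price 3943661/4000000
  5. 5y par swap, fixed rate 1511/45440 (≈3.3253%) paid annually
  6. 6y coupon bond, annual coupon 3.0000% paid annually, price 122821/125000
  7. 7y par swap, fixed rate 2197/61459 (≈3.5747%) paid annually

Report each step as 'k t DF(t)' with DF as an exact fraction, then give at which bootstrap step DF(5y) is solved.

step 1 [1y] swap r/1=153/4847: DF=(1 − 153/4847·(0))/(1+153/4847) = 4847/5000 ≈ 0.969400
step 2 [2y] zero: DF = P = 4689/5000 ≈ 0.937800
step 3 [3y] zero: DF = P = 2259/2500 ≈ 0.903600
step 4 [4y] bond c/1=11/400: DF=(3943661/4000000 − 11/400·(0.969400+0.937800+0.903600))/(1+11/400) = 8843/10000 ≈ 0.884300
step 5 [5y] swap r/1=1511/45440: DF=(1 − 1511/45440·(0.969400+0.937800+0.903600+0.884300))/(1+1511/45440) = 8489/10000 ≈ 0.848900
step 6 [6y] bond c/1=3/100: DF=(122821/125000 − 3/100·(0.969400+0.937800+0.903600+0.884300+0.848900))/(1+3/100) = 1027/1250 ≈ 0.821600
step 7 [7y] swap r/1=2197/61459: DF=(1 − 2197/61459·(0.969400+0.937800+0.903600+0.884300+0.848900+0.821600))/(1+2197/61459) = 7803/10000 ≈ 0.780300

1 1 4847/5000
2 2 4689/5000
3 3 2259/2500
4 4 8843/10000
5 5 8489/10000
6 6 1027/1250
7 7 7803/10000
DF(5y) is solved at step 5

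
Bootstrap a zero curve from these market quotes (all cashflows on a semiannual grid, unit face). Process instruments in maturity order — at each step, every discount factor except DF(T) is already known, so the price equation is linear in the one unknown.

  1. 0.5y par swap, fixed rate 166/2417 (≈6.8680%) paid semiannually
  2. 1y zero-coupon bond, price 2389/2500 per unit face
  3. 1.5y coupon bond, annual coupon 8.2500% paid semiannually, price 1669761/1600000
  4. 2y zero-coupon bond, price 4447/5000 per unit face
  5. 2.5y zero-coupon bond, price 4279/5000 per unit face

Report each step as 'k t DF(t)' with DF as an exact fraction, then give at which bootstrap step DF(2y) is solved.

1 1/2 2417/2500
2 1 2389/2500
3 3/2 9261/10000
4 2 4447/5000
5 5/2 4279/5000
DF(2y) is solved at step 4

step 1 [0.5y] swap r/2=83/2417: DF=(1 − 83/2417·(0))/(1+83/2417) = 2417/2500 ≈ 0.966800
step 2 [1y] zero: DF = P = 2389/2500 ≈ 0.955600
step 3 [1.5y] bond c/2=33/800: DF=(1669761/1600000 − 33/800·(0.966800+0.955600))/(1+33/800) = 9261/10000 ≈ 0.926100
step 4 [2y] zero: DF = P = 4447/5000 ≈ 0.889400
step 5 [2.5y] zero: DF = P = 4279/5000 ≈ 0.855800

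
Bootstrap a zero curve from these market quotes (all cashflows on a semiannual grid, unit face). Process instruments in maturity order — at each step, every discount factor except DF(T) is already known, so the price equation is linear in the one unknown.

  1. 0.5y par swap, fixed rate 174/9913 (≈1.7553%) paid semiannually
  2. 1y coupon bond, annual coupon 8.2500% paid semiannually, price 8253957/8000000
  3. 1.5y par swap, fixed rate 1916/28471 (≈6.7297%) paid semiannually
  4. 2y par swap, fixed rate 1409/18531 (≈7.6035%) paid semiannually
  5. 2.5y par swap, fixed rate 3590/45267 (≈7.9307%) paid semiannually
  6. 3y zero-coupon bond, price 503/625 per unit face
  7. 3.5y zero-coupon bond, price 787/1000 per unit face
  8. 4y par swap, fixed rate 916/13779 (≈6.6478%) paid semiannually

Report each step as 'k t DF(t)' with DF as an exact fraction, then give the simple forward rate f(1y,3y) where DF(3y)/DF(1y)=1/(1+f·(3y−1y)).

step 1 [0.5y] swap r/2=87/9913: DF=(1 − 87/9913·(0))/(1+87/9913) = 9913/10000 ≈ 0.991300
step 2 [1y] bond c/2=33/800: DF=(8253957/8000000 − 33/800·(0.991300))/(1+33/800) = 2379/2500 ≈ 0.951600
step 3 [1.5y] swap r/2=958/28471: DF=(1 − 958/28471·(0.991300+0.951600))/(1+958/28471) = 4521/5000 ≈ 0.904200
step 4 [2y] swap r/2=1409/37062: DF=(1 − 1409/37062·(0.991300+0.951600+0.904200))/(1+1409/37062) = 8591/10000 ≈ 0.859100
step 5 [2.5y] swap r/2=1795/45267: DF=(1 − 1795/45267·(0.991300+0.951600+0.904200+0.859100))/(1+1795/45267) = 1641/2000 ≈ 0.820500
step 6 [3y] zero: DF = P = 503/625 ≈ 0.804800
step 7 [3.5y] zero: DF = P = 787/1000 ≈ 0.787000
step 8 [4y] swap r/2=458/13779: DF=(1 − 458/13779·(0.991300+0.951600+0.904200+0.859100+0.820500+0.804800+0.787000))/(1+458/13779) = 771/1000 ≈ 0.771000

1 1/2 9913/10000
2 1 2379/2500
3 3/2 4521/5000
4 2 8591/10000
5 5/2 1641/2000
6 3 503/625
7 7/2 787/1000
8 4 771/1000
f(1y,3y) = ((2379/2500)/(503/625) − 1)/(2) = 367/4024 ≈ 9.1203%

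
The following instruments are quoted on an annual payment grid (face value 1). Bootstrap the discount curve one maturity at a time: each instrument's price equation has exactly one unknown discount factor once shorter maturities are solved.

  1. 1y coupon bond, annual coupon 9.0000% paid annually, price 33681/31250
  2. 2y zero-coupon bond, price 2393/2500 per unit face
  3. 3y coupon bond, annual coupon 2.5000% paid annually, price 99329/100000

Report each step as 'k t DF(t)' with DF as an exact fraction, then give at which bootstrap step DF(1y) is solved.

step 1 [1y] bond c/1=9/100: DF=(33681/31250 − 9/100·(0))/(1+9/100) = 618/625 ≈ 0.988800
step 2 [2y] zero: DF = P = 2393/2500 ≈ 0.957200
step 3 [3y] bond c/1=1/40: DF=(99329/100000 − 1/40·(0.988800+0.957200))/(1+1/40) = 576/625 ≈ 0.921600

1 1 618/625
2 2 2393/2500
3 3 576/625
DF(1y) is solved at step 1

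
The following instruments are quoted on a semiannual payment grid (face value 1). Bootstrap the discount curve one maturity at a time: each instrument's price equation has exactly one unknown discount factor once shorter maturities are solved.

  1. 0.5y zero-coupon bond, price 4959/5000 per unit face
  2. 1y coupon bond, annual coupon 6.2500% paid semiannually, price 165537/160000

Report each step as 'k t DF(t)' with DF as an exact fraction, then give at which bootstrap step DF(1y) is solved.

step 1 [0.5y] zero: DF = P = 4959/5000 ≈ 0.991800
step 2 [1y] bond c/2=1/32: DF=(165537/160000 − 1/32·(0.991800))/(1+1/32) = 2433/2500 ≈ 0.973200

1 1/2 4959/5000
2 1 2433/2500
DF(1y) is solved at step 2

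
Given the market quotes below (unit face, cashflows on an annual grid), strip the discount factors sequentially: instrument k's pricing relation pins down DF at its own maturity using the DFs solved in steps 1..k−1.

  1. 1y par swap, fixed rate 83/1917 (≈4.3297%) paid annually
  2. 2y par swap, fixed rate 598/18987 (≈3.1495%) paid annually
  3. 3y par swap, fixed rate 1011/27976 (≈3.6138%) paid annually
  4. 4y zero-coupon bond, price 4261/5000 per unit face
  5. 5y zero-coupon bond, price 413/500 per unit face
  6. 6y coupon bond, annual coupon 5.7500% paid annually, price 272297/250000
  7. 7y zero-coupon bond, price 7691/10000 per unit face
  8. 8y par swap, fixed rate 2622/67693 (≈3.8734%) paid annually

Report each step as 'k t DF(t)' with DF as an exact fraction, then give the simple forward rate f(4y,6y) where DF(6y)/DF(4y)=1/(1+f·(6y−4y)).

step 1 [1y] swap r/1=83/1917: DF=(1 − 83/1917·(0))/(1+83/1917) = 1917/2000 ≈ 0.958500
step 2 [2y] swap r/1=598/18987: DF=(1 − 598/18987·(0.958500))/(1+598/18987) = 4701/5000 ≈ 0.940200
step 3 [3y] swap r/1=1011/27976: DF=(1 − 1011/27976·(0.958500+0.940200))/(1+1011/27976) = 8989/10000 ≈ 0.898900
step 4 [4y] zero: DF = P = 4261/5000 ≈ 0.852200
step 5 [5y] zero: DF = P = 413/500 ≈ 0.826000
step 6 [6y] bond c/1=23/400: DF=(272297/250000 − 23/400·(0.958500+0.940200+0.898900+0.852200+0.826000))/(1+23/400) = 3933/5000 ≈ 0.786600
step 7 [7y] zero: DF = P = 7691/10000 ≈ 0.769100
step 8 [8y] swap r/1=2622/67693: DF=(1 − 2622/67693·(0.958500+0.940200+0.898900+0.852200+0.826000+0.786600+0.769100))/(1+2622/67693) = 3689/5000 ≈ 0.737800

1 1 1917/2000
2 2 4701/5000
3 3 8989/10000
4 4 4261/5000
5 5 413/500
6 6 3933/5000
7 7 7691/10000
8 8 3689/5000
f(4y,6y) = ((4261/5000)/(3933/5000) − 1)/(2) = 164/3933 ≈ 4.1698%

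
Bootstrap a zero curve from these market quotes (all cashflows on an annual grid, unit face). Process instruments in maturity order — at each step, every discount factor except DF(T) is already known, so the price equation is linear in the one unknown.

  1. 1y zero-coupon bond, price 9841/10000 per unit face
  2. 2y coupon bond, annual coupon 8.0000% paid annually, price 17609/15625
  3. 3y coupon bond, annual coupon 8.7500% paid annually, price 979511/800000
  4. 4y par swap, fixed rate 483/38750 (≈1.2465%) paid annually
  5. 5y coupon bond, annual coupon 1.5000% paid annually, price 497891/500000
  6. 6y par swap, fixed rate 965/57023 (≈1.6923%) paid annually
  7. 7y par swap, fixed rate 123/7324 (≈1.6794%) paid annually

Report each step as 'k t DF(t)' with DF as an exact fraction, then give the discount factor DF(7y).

1 1 9841/10000
2 2 4853/5000
3 3 4843/5000
4 4 9517/10000
5 5 4619/5000
6 6 1807/2000
7 7 8893/10000
DF(7y) = 8893/10000 ≈ 0.889300

step 1 [1y] zero: DF = P = 9841/10000 ≈ 0.984100
step 2 [2y] bond c/1=2/25: DF=(17609/15625 − 2/25·(0.984100))/(1+2/25) = 4853/5000 ≈ 0.970600
step 3 [3y] bond c/1=7/80: DF=(979511/800000 − 7/80·(0.984100+0.970600))/(1+7/80) = 4843/5000 ≈ 0.968600
step 4 [4y] swap r/1=483/38750: DF=(1 − 483/38750·(0.984100+0.970600+0.968600))/(1+483/38750) = 9517/10000 ≈ 0.951700
step 5 [5y] bond c/1=3/200: DF=(497891/500000 − 3/200·(0.984100+0.970600+0.968600+0.951700))/(1+3/200) = 4619/5000 ≈ 0.923800
step 6 [6y] swap r/1=965/57023: DF=(1 − 965/57023·(0.984100+0.970600+0.968600+0.951700+0.923800))/(1+965/57023) = 1807/2000 ≈ 0.903500
step 7 [7y] swap r/1=123/7324: DF=(1 − 123/7324·(0.984100+0.970600+0.968600+0.951700+0.923800+0.903500))/(1+123/7324) = 8893/10000 ≈ 0.889300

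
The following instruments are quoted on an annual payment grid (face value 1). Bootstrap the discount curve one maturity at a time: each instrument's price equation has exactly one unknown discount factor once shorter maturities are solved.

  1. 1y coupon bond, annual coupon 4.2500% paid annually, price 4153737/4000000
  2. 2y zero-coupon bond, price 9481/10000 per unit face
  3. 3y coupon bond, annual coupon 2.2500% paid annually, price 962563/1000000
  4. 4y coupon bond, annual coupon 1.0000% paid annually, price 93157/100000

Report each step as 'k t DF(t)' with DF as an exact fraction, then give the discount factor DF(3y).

1 1 9961/10000
2 2 9481/10000
3 3 4493/5000
4 4 4471/5000
DF(3y) = 4493/5000 ≈ 0.898600

step 1 [1y] bond c/1=17/400: DF=(4153737/4000000 − 17/400·(0))/(1+17/400) = 9961/10000 ≈ 0.996100
step 2 [2y] zero: DF = P = 9481/10000 ≈ 0.948100
step 3 [3y] bond c/1=9/400: DF=(962563/1000000 − 9/400·(0.996100+0.948100))/(1+9/400) = 4493/5000 ≈ 0.898600
step 4 [4y] bond c/1=1/100: DF=(93157/100000 − 1/100·(0.996100+0.948100+0.898600))/(1+1/100) = 4471/5000 ≈ 0.894200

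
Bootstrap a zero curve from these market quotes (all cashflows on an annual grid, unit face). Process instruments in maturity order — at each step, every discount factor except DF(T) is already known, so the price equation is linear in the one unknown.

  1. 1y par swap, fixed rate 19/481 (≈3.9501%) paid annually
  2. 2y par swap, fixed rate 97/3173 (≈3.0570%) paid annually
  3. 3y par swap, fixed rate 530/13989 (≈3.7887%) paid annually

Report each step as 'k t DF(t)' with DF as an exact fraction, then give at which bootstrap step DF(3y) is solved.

step 1 [1y] swap r/1=19/481: DF=(1 − 19/481·(0))/(1+19/481) = 481/500 ≈ 0.962000
step 2 [2y] swap r/1=97/3173: DF=(1 − 97/3173·(0.962000))/(1+97/3173) = 4709/5000 ≈ 0.941800
step 3 [3y] swap r/1=530/13989: DF=(1 − 530/13989·(0.962000+0.941800))/(1+530/13989) = 447/500 ≈ 0.894000

1 1 481/500
2 2 4709/5000
3 3 447/500
DF(3y) is solved at step 3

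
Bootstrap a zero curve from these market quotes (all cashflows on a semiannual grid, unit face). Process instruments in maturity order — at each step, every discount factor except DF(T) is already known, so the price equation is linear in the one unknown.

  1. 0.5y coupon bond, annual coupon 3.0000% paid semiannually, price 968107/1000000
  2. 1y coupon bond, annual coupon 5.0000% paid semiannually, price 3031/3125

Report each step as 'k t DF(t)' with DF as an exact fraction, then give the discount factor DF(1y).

step 1 [0.5y] bond c/2=3/200: DF=(968107/1000000 − 3/200·(0))/(1+3/200) = 4769/5000 ≈ 0.953800
step 2 [1y] bond c/2=1/40: DF=(3031/3125 − 1/40·(0.953800))/(1+1/40) = 923/1000 ≈ 0.923000

1 1/2 4769/5000
2 1 923/1000
DF(1y) = 923/1000 ≈ 0.923000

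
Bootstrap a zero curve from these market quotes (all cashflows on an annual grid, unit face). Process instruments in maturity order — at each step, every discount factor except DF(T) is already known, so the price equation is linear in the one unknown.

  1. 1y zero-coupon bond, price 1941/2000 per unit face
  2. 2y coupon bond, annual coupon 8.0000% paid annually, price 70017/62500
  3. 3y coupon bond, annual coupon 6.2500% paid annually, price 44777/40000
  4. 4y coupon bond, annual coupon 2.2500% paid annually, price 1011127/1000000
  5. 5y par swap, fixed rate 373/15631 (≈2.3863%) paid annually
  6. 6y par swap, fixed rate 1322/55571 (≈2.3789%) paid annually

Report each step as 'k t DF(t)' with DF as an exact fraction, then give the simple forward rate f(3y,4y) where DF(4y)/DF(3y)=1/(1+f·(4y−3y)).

step 1 [1y] zero: DF = P = 1941/2000 ≈ 0.970500
step 2 [2y] bond c/1=2/25: DF=(70017/62500 − 2/25·(0.970500))/(1+2/25) = 4827/5000 ≈ 0.965400
step 3 [3y] bond c/1=1/16: DF=(44777/40000 − 1/16·(0.970500+0.965400))/(1+1/16) = 9397/10000 ≈ 0.939700
step 4 [4y] bond c/1=9/400: DF=(1011127/1000000 − 9/400·(0.970500+0.965400+0.939700))/(1+9/400) = 1157/1250 ≈ 0.925600
step 5 [5y] swap r/1=373/15631: DF=(1 − 373/15631·(0.970500+0.965400+0.939700+0.925600))/(1+373/15631) = 8881/10000 ≈ 0.888100
step 6 [6y] swap r/1=1322/55571: DF=(1 − 1322/55571·(0.970500+0.965400+0.939700+0.925600+0.888100))/(1+1322/55571) = 4339/5000 ≈ 0.867800

1 1 1941/2000
2 2 4827/5000
3 3 9397/10000
4 4 1157/1250
5 5 8881/10000
6 6 4339/5000
f(3y,4y) = ((9397/10000)/(1157/1250) − 1)/(1) = 141/9256 ≈ 1.5233%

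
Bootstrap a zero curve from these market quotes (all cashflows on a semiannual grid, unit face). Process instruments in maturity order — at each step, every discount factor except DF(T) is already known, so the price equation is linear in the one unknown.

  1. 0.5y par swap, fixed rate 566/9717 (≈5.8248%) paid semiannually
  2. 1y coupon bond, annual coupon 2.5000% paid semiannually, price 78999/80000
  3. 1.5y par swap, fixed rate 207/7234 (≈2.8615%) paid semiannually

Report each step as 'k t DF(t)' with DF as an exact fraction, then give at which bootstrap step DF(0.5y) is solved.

step 1 [0.5y] swap r/2=283/9717: DF=(1 − 283/9717·(0))/(1+283/9717) = 9717/10000 ≈ 0.971700
step 2 [1y] bond c/2=1/80: DF=(78999/80000 − 1/80·(0.971700))/(1+1/80) = 9633/10000 ≈ 0.963300
step 3 [1.5y] swap r/2=207/14468: DF=(1 − 207/14468·(0.971700+0.963300))/(1+207/14468) = 4793/5000 ≈ 0.958600

1 1/2 9717/10000
2 1 9633/10000
3 3/2 4793/5000
DF(0.5y) is solved at step 1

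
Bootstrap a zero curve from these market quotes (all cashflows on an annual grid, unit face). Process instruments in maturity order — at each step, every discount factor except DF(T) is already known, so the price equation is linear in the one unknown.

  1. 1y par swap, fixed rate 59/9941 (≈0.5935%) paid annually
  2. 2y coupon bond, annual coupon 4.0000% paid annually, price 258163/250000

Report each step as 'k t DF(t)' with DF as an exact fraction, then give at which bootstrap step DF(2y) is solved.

1 1 9941/10000
2 2 9547/10000
DF(2y) is solved at step 2

step 1 [1y] swap r/1=59/9941: DF=(1 − 59/9941·(0))/(1+59/9941) = 9941/10000 ≈ 0.994100
step 2 [2y] bond c/1=1/25: DF=(258163/250000 − 1/25·(0.994100))/(1+1/25) = 9547/10000 ≈ 0.954700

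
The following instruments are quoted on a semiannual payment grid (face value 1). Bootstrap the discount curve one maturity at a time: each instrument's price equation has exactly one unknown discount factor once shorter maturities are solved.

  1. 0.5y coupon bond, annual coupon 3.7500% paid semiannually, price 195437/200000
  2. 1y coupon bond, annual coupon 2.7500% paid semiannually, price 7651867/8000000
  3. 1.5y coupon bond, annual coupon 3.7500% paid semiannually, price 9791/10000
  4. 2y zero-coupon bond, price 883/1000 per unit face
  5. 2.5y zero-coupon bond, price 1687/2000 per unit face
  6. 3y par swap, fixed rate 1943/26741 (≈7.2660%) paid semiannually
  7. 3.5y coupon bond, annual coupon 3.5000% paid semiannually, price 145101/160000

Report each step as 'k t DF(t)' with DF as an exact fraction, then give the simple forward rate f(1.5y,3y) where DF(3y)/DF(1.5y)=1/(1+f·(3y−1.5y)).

1 1/2 1199/1250
2 1 1861/2000
3 3/2 9263/10000
4 2 883/1000
5 5/2 1687/2000
6 3 8057/10000
7 7/2 7993/10000
f(1.5y,3y) = ((9263/10000)/(8057/10000) − 1)/(3/2) = 804/8057 ≈ 9.9789%

step 1 [0.5y] bond c/2=3/160: DF=(195437/200000 − 3/160·(0))/(1+3/160) = 1199/1250 ≈ 0.959200
step 2 [1y] bond c/2=11/800: DF=(7651867/8000000 − 11/800·(0.959200))/(1+11/800) = 1861/2000 ≈ 0.930500
step 3 [1.5y] bond c/2=3/160: DF=(9791/10000 − 3/160·(0.959200+0.930500))/(1+3/160) = 9263/10000 ≈ 0.926300
step 4 [2y] zero: DF = P = 883/1000 ≈ 0.883000
step 5 [2.5y] zero: DF = P = 1687/2000 ≈ 0.843500
step 6 [3y] swap r/2=1943/53482: DF=(1 − 1943/53482·(0.959200+0.930500+0.926300+0.883000+0.843500))/(1+1943/53482) = 8057/10000 ≈ 0.805700
step 7 [3.5y] bond c/2=7/400: DF=(145101/160000 − 7/400·(0.959200+0.930500+0.926300+0.883000+0.843500+0.805700))/(1+7/400) = 7993/10000 ≈ 0.799300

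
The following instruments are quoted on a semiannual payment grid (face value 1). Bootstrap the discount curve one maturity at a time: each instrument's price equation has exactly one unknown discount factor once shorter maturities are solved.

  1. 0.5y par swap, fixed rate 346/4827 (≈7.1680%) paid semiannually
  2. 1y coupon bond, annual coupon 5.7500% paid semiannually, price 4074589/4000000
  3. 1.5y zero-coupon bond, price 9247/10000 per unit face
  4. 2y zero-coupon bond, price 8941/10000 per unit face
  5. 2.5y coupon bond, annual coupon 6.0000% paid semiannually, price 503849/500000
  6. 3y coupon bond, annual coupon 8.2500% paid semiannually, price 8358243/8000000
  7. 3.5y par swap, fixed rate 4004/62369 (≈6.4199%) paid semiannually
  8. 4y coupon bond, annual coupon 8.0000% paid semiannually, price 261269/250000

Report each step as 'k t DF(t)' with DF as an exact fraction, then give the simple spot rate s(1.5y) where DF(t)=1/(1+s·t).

step 1 [0.5y] swap r/2=173/4827: DF=(1 − 173/4827·(0))/(1+173/4827) = 4827/5000 ≈ 0.965400
step 2 [1y] bond c/2=23/800: DF=(4074589/4000000 − 23/800·(0.965400))/(1+23/800) = 602/625 ≈ 0.963200
step 3 [1.5y] zero: DF = P = 9247/10000 ≈ 0.924700
step 4 [2y] zero: DF = P = 8941/10000 ≈ 0.894100
step 5 [2.5y] bond c/2=3/100: DF=(503849/500000 − 3/100·(0.965400+0.963200+0.924700+0.894100))/(1+3/100) = 2173/2500 ≈ 0.869200
step 6 [3y] bond c/2=33/800: DF=(8358243/8000000 − 33/800·(0.965400+0.963200+0.924700+0.894100+0.869200))/(1+33/800) = 1641/2000 ≈ 0.820500
step 7 [3.5y] swap r/2=2002/62369: DF=(1 − 2002/62369·(0.965400+0.963200+0.924700+0.894100+0.869200+0.820500))/(1+2002/62369) = 3999/5000 ≈ 0.799800
step 8 [4y] bond c/2=1/25: DF=(261269/250000 − 1/25·(0.965400+0.963200+0.924700+0.894100+0.869200+0.820500+0.799800))/(1+1/25) = 153/200 ≈ 0.765000

1 1/2 4827/5000
2 1 602/625
3 3/2 9247/10000
4 2 8941/10000
5 5/2 2173/2500
6 3 1641/2000
7 7/2 3999/5000
8 4 153/200
s(1.5y) = (1/(9247/10000) − 1)/(3/2) = 502/9247 ≈ 5.4288%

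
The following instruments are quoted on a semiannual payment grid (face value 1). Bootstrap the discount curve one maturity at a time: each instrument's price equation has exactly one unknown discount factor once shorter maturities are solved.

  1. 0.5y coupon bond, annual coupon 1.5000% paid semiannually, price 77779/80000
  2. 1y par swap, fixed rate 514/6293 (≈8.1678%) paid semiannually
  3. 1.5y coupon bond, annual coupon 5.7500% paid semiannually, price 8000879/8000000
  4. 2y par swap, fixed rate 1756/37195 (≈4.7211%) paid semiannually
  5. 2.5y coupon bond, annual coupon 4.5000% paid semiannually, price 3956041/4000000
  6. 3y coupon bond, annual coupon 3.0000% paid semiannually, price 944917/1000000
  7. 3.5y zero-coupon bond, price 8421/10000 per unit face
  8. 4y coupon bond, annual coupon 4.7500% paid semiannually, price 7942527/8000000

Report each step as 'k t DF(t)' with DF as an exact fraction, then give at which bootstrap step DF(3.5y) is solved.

1 1/2 193/200
2 1 9229/10000
3 3/2 4597/5000
4 2 4561/5000
5 5/2 4427/5000
6 3 8629/10000
7 7/2 8421/10000
8 4 4117/5000
DF(3.5y) is solved at step 7

step 1 [0.5y] bond c/2=3/400: DF=(77779/80000 − 3/400·(0))/(1+3/400) = 193/200 ≈ 0.965000
step 2 [1y] swap r/2=257/6293: DF=(1 − 257/6293·(0.965000))/(1+257/6293) = 9229/10000 ≈ 0.922900
step 3 [1.5y] bond c/2=23/800: DF=(8000879/8000000 − 23/800·(0.965000+0.922900))/(1+23/800) = 4597/5000 ≈ 0.919400
step 4 [2y] swap r/2=878/37195: DF=(1 − 878/37195·(0.965000+0.922900+0.919400))/(1+878/37195) = 4561/5000 ≈ 0.912200
step 5 [2.5y] bond c/2=9/400: DF=(3956041/4000000 − 9/400·(0.965000+0.922900+0.919400+0.912200))/(1+9/400) = 4427/5000 ≈ 0.885400
step 6 [3y] bond c/2=3/200: DF=(944917/1000000 − 3/200·(0.965000+0.922900+0.919400+0.912200+0.885400))/(1+3/200) = 8629/10000 ≈ 0.862900
step 7 [3.5y] zero: DF = P = 8421/10000 ≈ 0.842100
step 8 [4y] bond c/2=19/800: DF=(7942527/8000000 − 19/800·(0.965000+0.922900+0.919400+0.912200+0.885400+0.862900+0.842100))/(1+19/800) = 4117/5000 ≈ 0.823400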